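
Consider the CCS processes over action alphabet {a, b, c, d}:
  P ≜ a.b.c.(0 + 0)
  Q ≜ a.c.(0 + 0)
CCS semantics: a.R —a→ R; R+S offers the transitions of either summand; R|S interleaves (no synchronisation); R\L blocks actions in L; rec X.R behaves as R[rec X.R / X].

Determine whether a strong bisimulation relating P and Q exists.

not bisimilar

Reachable graph of P (4 states):
  p0 = a.b.c.(0 + 0) :: =a=> p1
  p1 = b.c.(0 + 0) :: =b=> p2
  p2 = c.(0 + 0) :: =c=> p3
  p3 = 0 + 0 :: ·
Reachable graph of Q (3 states):
  q0 = a.c.(0 + 0) :: =a=> q1
  q1 = c.(0 + 0) :: =c=> q2
  q2 = 0 + 0 :: ·
Partition-refinement fixed point:
  B0 = {p0}
  B1 = {p1}
  B2 = {p2, q1}
  B3 = {p3, q2}
  B4 = {q0}
p0 ∈ B0, q0 ∈ B4 → different blocks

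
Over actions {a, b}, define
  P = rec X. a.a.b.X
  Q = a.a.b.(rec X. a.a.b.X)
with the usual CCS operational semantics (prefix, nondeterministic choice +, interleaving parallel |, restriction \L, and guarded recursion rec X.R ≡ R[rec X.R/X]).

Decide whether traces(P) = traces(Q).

YES

Reachable graph of P (3 states):
  p0 = rec X. a.a.b.X | =a=> p1
  p1 = a.b.(rec X. a.a.b.X) | =a=> p2
  p2 = b.(rec X. a.a.b.X) | =b=> p0
Reachable graph of Q (4 states):
  q0 = a.a.b.(rec X. a.a.b.X) | =a=> q1
  q1 = a.b.(rec X. a.a.b.X) | =a=> q2
  q2 = b.(rec X. a.a.b.X) | =b=> q3
  q3 = rec X. a.a.b.X | =a=> q1
Bisimilarity quotient blocks:
  B0 = {p0, q0, q3}
  B1 = {p1, q1}
  B2 = {p2, q2}
p0 ∈ B0, q0 ∈ B0 → same block
Bisimilar ⇒ trace-equivalent.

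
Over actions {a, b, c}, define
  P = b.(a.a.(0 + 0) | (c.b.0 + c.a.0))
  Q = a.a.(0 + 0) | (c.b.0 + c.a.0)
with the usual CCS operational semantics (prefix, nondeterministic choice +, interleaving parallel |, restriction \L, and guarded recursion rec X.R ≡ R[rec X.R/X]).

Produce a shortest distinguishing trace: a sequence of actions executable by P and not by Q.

P's transition system — 13 states:
  p0 = b.(a.a.(0 + 0) | (c.b.0 + c.a.0)) has moves --b--▸ p1
  p1 = a.a.(0 + 0) | (c.b.0 + c.a.0) has moves --a--▸ p2, --c--▸ p3, --c--▸ p4
  p2 = a.(0 + 0) | (c.b.0 + c.a.0) has moves --a--▸ p5, --c--▸ p6, --c--▸ p7
  p3 = a.a.(0 + 0) | a.0 has moves --a--▸ p6, --a--▸ p8
  p4 = a.a.(0 + 0) | b.0 has moves --a--▸ p7, --b--▸ p8
  p5 = (0 + 0) | (c.b.0 + c.a.0) has moves --c--▸ p10, --c--▸ p9
  p6 = a.(0 + 0) | a.0 has moves --a--▸ p11, --a--▸ p9
  p7 = a.(0 + 0) | b.0 has moves --a--▸ p10, --b--▸ p11
  p8 = a.a.(0 + 0) | 0 has moves --a--▸ p11
  p9 = (0 + 0) | a.0 has moves --a--▸ p12
  p10 = (0 + 0) | b.0 has moves --b--▸ p12
  p11 = a.(0 + 0) | 0 has moves --a--▸ p12
  p12 = (0 + 0) | 0 has moves deadlocked
Q's transition system — 12 states:
  q0 = a.a.(0 + 0) | (c.b.0 + c.a.0) has moves --a--▸ q1, --c--▸ q2, --c--▸ q3
  q1 = a.(0 + 0) | (c.b.0 + c.a.0) has moves --a--▸ q4, --c--▸ q5, --c--▸ q6
  q2 = a.a.(0 + 0) | a.0 has moves --a--▸ q5, --a--▸ q7
  q3 = a.a.(0 + 0) | b.0 has moves --a--▸ q6, --b--▸ q7
  q4 = (0 + 0) | (c.b.0 + c.a.0) has moves --c--▸ q8, --c--▸ q9
  q5 = a.(0 + 0) | a.0 has moves --a--▸ q10, --a--▸ q8
  q6 = a.(0 + 0) | b.0 has moves --a--▸ q9, --b--▸ q10
  q7 = a.a.(0 + 0) | 0 has moves --a--▸ q10
  q8 = (0 + 0) | a.0 has moves --a--▸ q11
  q9 = (0 + 0) | b.0 has moves --b--▸ q11
  q10 = a.(0 + 0) | 0 has moves --a--▸ q11
  q11 = (0 + 0) | 0 has moves deadlocked
Trace ⟨b⟩ through P, begin at {p0}:
  [1] b ⇒ {p1}
  — P admits the full trace.
Trace ⟨b⟩ through Q, begin at {q0}:
  [1] b ⇒ no successor for Q

b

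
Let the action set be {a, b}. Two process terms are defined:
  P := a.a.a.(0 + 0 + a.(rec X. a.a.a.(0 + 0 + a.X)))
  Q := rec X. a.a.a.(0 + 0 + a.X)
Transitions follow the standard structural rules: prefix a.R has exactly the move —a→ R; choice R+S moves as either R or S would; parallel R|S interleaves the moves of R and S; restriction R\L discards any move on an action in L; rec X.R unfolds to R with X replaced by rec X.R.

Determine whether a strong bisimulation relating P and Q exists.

P ~ Q

P's transition system — 5 states:
  p0 = a.a.a.(0 + 0 + a.(rec X. a.a.a.(0 + 0 + a.X))) | ··a··> p1
  p1 = a.a.(0 + 0 + a.(rec X. a.a.a.(0 + 0 + a.X))) | ··a··> p2
  p2 = a.(0 + 0 + a.(rec X. a.a.a.(0 + 0 + a.X))) | ··a··> p3
  p3 = 0 + 0 + a.(rec X. a.a.a.(0 + 0 + a.X)) | ··a··> p4
  p4 = rec X. a.a.a.(0 + 0 + a.X) | ··a··> p1
Q's transition system — 4 states:
  q0 = rec X. a.a.a.(0 + 0 + a.X) | ··a··> q1
  q1 = a.a.(0 + 0 + a.(rec X. a.a.a.(0 + 0 + a.X))) | ··a··> q2
  q2 = a.(0 + 0 + a.(rec X. a.a.a.(0 + 0 + a.X))) | ··a··> q3
  q3 = 0 + 0 + a.(rec X. a.a.a.(0 + 0 + a.X)) | ··a··> q0
Partition-refinement fixed point:
  B0 = {p0, p1, p2, p3, p4, q0, q1, q2, q3}
p0 ∈ B0, q0 ∈ B0 → same block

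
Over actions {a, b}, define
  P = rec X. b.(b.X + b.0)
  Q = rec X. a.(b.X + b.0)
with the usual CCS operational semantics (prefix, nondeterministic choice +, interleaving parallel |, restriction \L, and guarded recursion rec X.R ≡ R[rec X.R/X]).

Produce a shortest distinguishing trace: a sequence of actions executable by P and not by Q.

b

LTS(P): 3 reachable states
  m0 = rec X. b.(b.X + b.0) → —b→ m1
  m1 = b.(rec X. b.(b.X + b.0)) + b.0 → —b→ m0, —b→ m2
  m2 = 0 → deadlocked
LTS(Q): 3 reachable states
  n0 = rec X. a.(b.X + b.0) → —a→ n1
  n1 = b.(rec X. a.(b.X + b.0)) + b.0 → —b→ n0, —b→ n2
  n2 = 0 → deadlocked
Executing b from P (initial set {m0}):
  after b @ step 1: {m1}
  — P admits the full trace.
Executing b from Q (initial set {n0}):
  after b @ step 1: no successor for Q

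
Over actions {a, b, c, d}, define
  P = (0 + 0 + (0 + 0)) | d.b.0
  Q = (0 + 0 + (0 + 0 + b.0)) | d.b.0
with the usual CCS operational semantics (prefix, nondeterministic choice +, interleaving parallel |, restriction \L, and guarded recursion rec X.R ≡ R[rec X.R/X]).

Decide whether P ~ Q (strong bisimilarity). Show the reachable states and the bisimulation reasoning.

P's transition system — 3 states:
  u0 = (0 + 0 + (0 + 0)) | d.b.0 has moves --d--▸ u1
  u1 = (0 + 0 + (0 + 0)) | b.0 has moves --b--▸ u2
  u2 = (0 + 0 + (0 + 0)) | 0 has moves deadlocked
Q's transition system — 6 states:
  v0 = (0 + 0 + (0 + 0 + b.0)) | d.b.0 has moves --b--▸ v1, --d--▸ v2
  v1 = 0 | d.b.0 has moves --d--▸ v3
  v2 = (0 + 0 + (0 + 0 + b.0)) | b.0 has moves --b--▸ v3, --b--▸ v4
  v3 = 0 | b.0 has moves --b--▸ v5
  v4 = (0 + 0 + (0 + 0 + b.0)) | 0 has moves --b--▸ v5
  v5 = 0 | 0 has moves deadlocked
Bisimilarity quotient blocks:
  B0 = {u0, v1}
  B1 = {u1, v3, v4}
  B2 = {u2, v5}
  B3 = {v0}
  B4 = {v2}
u0 ∈ B0, v0 ∈ B3 → different blocks

NO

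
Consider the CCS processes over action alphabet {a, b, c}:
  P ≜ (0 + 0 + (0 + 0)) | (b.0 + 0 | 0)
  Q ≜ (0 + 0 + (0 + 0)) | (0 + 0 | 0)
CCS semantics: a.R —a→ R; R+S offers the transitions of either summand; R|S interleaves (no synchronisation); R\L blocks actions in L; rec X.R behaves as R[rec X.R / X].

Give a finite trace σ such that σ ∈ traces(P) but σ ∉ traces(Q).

Reachable graph of P (2 states):
  m0 = (0 + 0 + (0 + 0)) | (b.0 + 0 | 0) ⊢ =b=> m1
  m1 = (0 + 0 + (0 + 0)) | 0 ⊢ ·
Reachable graph of Q (1 states):
  n0 = (0 + 0 + (0 + 0)) | (0 + 0 | 0) ⊢ ·
Trace ⟨b⟩ through P, begin at {m0}:
  [1] b ⇒ {m1}
  P completes σ.
Trace ⟨b⟩ through Q, begin at {n0}:
  [1] b ⇒ ∅  — Q cannot continue

b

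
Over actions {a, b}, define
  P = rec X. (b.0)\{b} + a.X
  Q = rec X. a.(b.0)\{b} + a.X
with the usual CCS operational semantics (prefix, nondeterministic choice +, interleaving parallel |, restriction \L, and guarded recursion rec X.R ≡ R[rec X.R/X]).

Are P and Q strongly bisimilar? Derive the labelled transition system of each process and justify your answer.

NO

LTS(P): 1 reachable states
  m0 = rec X. (b.0)\{b} + a.X has moves --a--▸ m0
LTS(Q): 2 reachable states
  n0 = rec X. a.(b.0)\{b} + a.X has moves --a--▸ n0, --a--▸ n1
  n1 = (b.0)\{b} has moves stopped
Bisimilarity quotient blocks:
  B0 = {m0}
  B1 = {n0}
  B2 = {n1}
m0 ∈ B0, n0 ∈ B1 → different blocks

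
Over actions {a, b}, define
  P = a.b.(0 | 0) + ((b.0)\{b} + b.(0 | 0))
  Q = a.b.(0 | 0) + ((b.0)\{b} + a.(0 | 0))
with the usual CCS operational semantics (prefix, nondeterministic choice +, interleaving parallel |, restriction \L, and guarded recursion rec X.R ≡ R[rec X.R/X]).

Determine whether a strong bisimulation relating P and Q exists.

not bisimilar

Reachable graph of P (3 states):
  p0 = a.b.(0 | 0) + ((b.0)\{b} + b.(0 | 0)) → ··a··> p1, ··b··> p2
  p1 = b.(0 | 0) → ··b··> p2
  p2 = 0 | 0 → ·
Reachable graph of Q (3 states):
  q0 = a.b.(0 | 0) + ((b.0)\{b} + a.(0 | 0)) → ··a··> q1, ··a··> q2
  q1 = 0 | 0 → ·
  q2 = b.(0 | 0) → ··b··> q1
Partition-refinement fixed point:
  B0 = {p0}
  B1 = {p1, q2}
  B2 = {p2, q1}
  B3 = {q0}
p0 ∈ B0, q0 ∈ B3 → different blocks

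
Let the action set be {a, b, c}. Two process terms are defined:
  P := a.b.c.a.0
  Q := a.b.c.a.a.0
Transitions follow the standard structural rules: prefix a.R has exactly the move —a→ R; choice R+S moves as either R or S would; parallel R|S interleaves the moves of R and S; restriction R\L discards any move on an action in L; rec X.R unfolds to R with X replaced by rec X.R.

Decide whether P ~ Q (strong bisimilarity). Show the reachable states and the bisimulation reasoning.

Reachable graph of P (5 states):
  u0 = a.b.c.a.0 ⊢ --a--▸ u1
  u1 = b.c.a.0 ⊢ --b--▸ u2
  u2 = c.a.0 ⊢ --c--▸ u3
  u3 = a.0 ⊢ --a--▸ u4
  u4 = 0 ⊢ stopped
Reachable graph of Q (6 states):
  v0 = a.b.c.a.a.0 ⊢ --a--▸ v1
  v1 = b.c.a.a.0 ⊢ --b--▸ v2
  v2 = c.a.a.0 ⊢ --c--▸ v3
  v3 = a.a.0 ⊢ --a--▸ v4
  v4 = a.0 ⊢ --a--▸ v5
  v5 = 0 ⊢ stopped
Partition-refinement fixed point:
  B0 = {u0}
  B1 = {u1}
  B2 = {u2}
  B3 = {u3, v4}
  B4 = {u4, v5}
  B5 = {v0}
  B6 = {v1}
  B7 = {v2}
  B8 = {v3}
u0 ∈ B0, v0 ∈ B5 → different blocks

P ≁ Q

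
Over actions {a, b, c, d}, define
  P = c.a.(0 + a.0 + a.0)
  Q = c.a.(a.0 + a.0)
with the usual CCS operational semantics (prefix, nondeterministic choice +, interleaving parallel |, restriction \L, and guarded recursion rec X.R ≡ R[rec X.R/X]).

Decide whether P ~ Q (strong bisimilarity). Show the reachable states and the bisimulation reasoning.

YES

Reachable graph of P (4 states):
  p0 = c.a.(0 + a.0 + a.0) | —c→ p1
  p1 = a.(0 + a.0 + a.0) | —a→ p2
  p2 = 0 + a.0 + a.0 | —a→ p3
  p3 = 0 | ·
Reachable graph of Q (4 states):
  q0 = c.a.(a.0 + a.0) | —c→ q1
  q1 = a.(a.0 + a.0) | —a→ q2
  q2 = a.0 + a.0 | —a→ q3
  q3 = 0 | ·
Bisimilarity quotient blocks:
  B0 = {p0, q0}
  B1 = {p1, q1}
  B2 = {p2, q2}
  B3 = {p3, q3}
p0 ∈ B0, q0 ∈ B0 → same block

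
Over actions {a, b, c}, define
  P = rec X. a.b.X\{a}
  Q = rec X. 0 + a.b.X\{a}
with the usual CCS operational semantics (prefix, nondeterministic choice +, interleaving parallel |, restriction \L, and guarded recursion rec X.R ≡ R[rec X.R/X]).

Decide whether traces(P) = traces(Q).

LTS(P): 3 reachable states
  u0 = rec X. a.b.X\{a} has moves -a-> u1
  u1 = b.(rec X. a.b.X\{a})\{a} has moves -b-> u2
  u2 = (rec X. a.b.X\{a})\{a} has moves (no moves)
LTS(Q): 3 reachable states
  v0 = rec X. 0 + a.b.X\{a} has moves -a-> v1
  v1 = b.(rec X. 0 + a.b.X\{a})\{a} has moves -b-> v2
  v2 = (rec X. 0 + a.b.X\{a})\{a} has moves (no moves)
Bisimilarity quotient blocks:
  B0 = {u0, v0}
  B1 = {u1, v1}
  B2 = {u2, v2}
u0 ∈ B0, v0 ∈ B0 → same block
Bisimilar ⇒ trace-equivalent.

trace-equivalent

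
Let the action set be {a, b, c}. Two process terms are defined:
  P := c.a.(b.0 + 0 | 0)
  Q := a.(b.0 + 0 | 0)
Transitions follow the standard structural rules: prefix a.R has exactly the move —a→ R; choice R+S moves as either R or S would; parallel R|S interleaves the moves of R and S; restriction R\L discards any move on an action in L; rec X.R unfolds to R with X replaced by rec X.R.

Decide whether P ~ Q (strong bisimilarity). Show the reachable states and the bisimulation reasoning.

P ≁ Q

P's transition system — 4 states:
  u0 = c.a.(b.0 + 0 | 0) | ··c··> u1
  u1 = a.(b.0 + 0 | 0) | ··a··> u2
  u2 = b.0 + 0 | 0 | ··b··> u3
  u3 = 0 | ∅
Q's transition system — 3 states:
  v0 = a.(b.0 + 0 | 0) | ··a··> v1
  v1 = b.0 + 0 | 0 | ··b··> v2
  v2 = 0 | ∅
Bisimilarity quotient blocks:
  B0 = {u0}
  B1 = {u1, v0}
  B2 = {u2, v1}
  B3 = {u3, v2}
u0 ∈ B0, v0 ∈ B1 → different blocks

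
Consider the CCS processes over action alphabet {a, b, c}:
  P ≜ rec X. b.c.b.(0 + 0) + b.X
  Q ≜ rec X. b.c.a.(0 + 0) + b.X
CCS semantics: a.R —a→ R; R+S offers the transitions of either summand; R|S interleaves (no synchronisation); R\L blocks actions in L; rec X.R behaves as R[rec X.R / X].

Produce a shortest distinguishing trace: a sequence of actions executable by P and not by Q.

bcb

LTS(P): 4 reachable states
  m0 = rec X. b.c.b.(0 + 0) + b.X has moves =b=> m0, =b=> m1
  m1 = c.b.(0 + 0) has moves =c=> m2
  m2 = b.(0 + 0) has moves =b=> m3
  m3 = 0 + 0 has moves (no moves)
LTS(Q): 4 reachable states
  n0 = rec X. b.c.a.(0 + 0) + b.X has moves =b=> n0, =b=> n1
  n1 = c.a.(0 + 0) has moves =c=> n2
  n2 = a.(0 + 0) has moves =a=> n3
  n3 = 0 + 0 has moves (no moves)
Executing bcb from P (initial set {m0}):
  [1] b ⇒ {m0, m1}
  [2] c ⇒ {m2}
  [3] b ⇒ {m3}
  — P admits the full trace.
Executing bcb from Q (initial set {n0}):
  [1] b ⇒ {n0, n1}
  [2] c ⇒ {n2}
  [3] b ⇒ ∅ (Q stuck)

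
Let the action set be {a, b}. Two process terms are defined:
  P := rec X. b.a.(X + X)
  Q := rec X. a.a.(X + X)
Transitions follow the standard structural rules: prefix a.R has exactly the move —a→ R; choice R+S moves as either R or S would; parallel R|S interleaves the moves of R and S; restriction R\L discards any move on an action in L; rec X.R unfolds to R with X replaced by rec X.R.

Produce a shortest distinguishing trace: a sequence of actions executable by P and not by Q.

b

LTS(P): 3 reachable states
  m0 = rec X. b.a.(X + X) ⊢ --b--▸ m1
  m1 = a.((rec X. b.a.(X + X)) + (rec X. b.a.(X + X))) ⊢ --a--▸ m2
  m2 = (rec X. b.a.(X + X)) + (rec X. b.a.(X + X)) ⊢ --b--▸ m1
LTS(Q): 3 reachable states
  n0 = rec X. a.a.(X + X) ⊢ --a--▸ n1
  n1 = a.((rec X. a.a.(X + X)) + (rec X. a.a.(X + X))) ⊢ --a--▸ n2
  n2 = (rec X. a.a.(X + X)) + (rec X. a.a.(X + X)) ⊢ --a--▸ n1
Executing b from P (initial set {m0}):
  [1] b ⇒ {m1}
  ✓ P
Executing b from Q (initial set {n0}):
  [1] b ⇒ no successor for Q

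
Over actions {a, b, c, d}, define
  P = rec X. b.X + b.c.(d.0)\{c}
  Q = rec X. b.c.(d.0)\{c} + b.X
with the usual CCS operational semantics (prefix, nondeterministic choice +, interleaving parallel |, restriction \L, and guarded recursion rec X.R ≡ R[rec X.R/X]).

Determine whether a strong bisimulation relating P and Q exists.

LTS(P): 4 reachable states
  p0 = rec X. b.X + b.c.(d.0)\{c} | ··b··> p0, ··b··> p1
  p1 = c.(d.0)\{c} | ··c··> p2
  p2 = (d.0)\{c} | ··d··> p3
  p3 = 0\{c} | (no moves)
LTS(Q): 4 reachable states
  q0 = rec X. b.c.(d.0)\{c} + b.X | ··b··> q0, ··b··> q1
  q1 = c.(d.0)\{c} | ··c··> q2
  q2 = (d.0)\{c} | ··d··> q3
  q3 = 0\{c} | (no moves)
Coarsest stable partition (strong bisimilarity classes):
  B0 = {p0, q0}
  B1 = {p1, q1}
  B2 = {p2, q2}
  B3 = {p3, q3}
p0 ∈ B0, q0 ∈ B0 → same block

YES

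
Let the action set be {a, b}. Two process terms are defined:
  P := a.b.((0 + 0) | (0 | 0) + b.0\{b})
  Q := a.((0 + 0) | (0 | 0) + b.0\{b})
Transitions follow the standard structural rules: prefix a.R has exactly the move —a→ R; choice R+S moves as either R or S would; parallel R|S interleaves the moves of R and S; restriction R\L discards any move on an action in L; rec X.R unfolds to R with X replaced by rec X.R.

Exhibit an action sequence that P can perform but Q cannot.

LTS(P): 4 reachable states
  u0 = a.b.((0 + 0) | (0 | 0) + b.0\{b}) has moves -a-> u1
  u1 = b.((0 + 0) | (0 | 0) + b.0\{b}) has moves -b-> u2
  u2 = (0 + 0) | (0 | 0) + b.0\{b} has moves -b-> u3
  u3 = 0\{b} has moves (no moves)
LTS(Q): 3 reachable states
  v0 = a.((0 + 0) | (0 | 0) + b.0\{b}) has moves -a-> v1
  v1 = (0 + 0) | (0 | 0) + b.0\{b} has moves -b-> v2
  v2 = 0\{b} has moves (no moves)
Executing abb from P (initial set {u0}):
  step 1 (a): {u1}
  step 2 (b): {u2}
  step 3 (b): {u3}
  ✓ P
Executing abb from Q (initial set {v0}):
  step 1 (a): {v1}
  step 2 (b): {v2}
  step 3 (b): no successor for Q

abb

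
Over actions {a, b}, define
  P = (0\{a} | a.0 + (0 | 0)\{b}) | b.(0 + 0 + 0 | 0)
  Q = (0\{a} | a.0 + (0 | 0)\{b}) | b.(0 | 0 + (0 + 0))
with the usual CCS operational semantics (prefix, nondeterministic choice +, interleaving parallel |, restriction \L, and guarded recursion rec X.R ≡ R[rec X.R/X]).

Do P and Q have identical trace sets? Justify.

LTS(P): 4 reachable states
  s0 = (0\{a} | a.0 + (0 | 0)\{b}) | b.(0 + 0 + 0 | 0) | =a=> s1, =b=> s2
  s1 = 0\{a} | 0 | b.(0 + 0 + 0 | 0) | =b=> s3
  s2 = (0\{a} | a.0 + (0 | 0)\{b}) | (0 + 0 + 0 | 0) | =a=> s3
  s3 = 0\{a} | 0 | (0 + 0 + 0 | 0) | stopped
LTS(Q): 4 reachable states
  t0 = (0\{a} | a.0 + (0 | 0)\{b}) | b.(0 | 0 + (0 + 0)) | =a=> t1, =b=> t2
  t1 = 0\{a} | 0 | b.(0 | 0 + (0 + 0)) | =b=> t3
  t2 = (0\{a} | a.0 + (0 | 0)\{b}) | (0 | 0 + (0 + 0)) | =a=> t3
  t3 = 0\{a} | 0 | (0 | 0 + (0 + 0)) | stopped
Bisimilarity quotient blocks:
  B0 = {s0, t0}
  B1 = {s1, t1}
  B2 = {s3, t3}
  B3 = {s2, t2}
s0 ∈ B0, t0 ∈ B0 → same block
Bisimilar ⇒ trace-equivalent.

trace-equivalent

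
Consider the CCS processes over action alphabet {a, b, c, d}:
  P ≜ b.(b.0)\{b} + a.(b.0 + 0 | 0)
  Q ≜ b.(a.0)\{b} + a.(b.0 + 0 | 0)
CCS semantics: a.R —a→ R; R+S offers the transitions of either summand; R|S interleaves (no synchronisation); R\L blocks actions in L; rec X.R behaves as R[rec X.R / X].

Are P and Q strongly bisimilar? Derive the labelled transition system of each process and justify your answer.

NO

P's transition system — 4 states:
  s0 = b.(b.0)\{b} + a.(b.0 + 0 | 0) → —a→ s1, —b→ s2
  s1 = b.0 + 0 | 0 → —b→ s3
  s2 = (b.0)\{b} → ·
  s3 = 0 → ·
Q's transition system — 5 states:
  t0 = b.(a.0)\{b} + a.(b.0 + 0 | 0) → —a→ t1, —b→ t2
  t1 = b.0 + 0 | 0 → —b→ t3
  t2 = (a.0)\{b} → —a→ t4
  t3 = 0 → ·
  t4 = 0\{b} → ·
Bisimilarity quotient blocks:
  B0 = {s0}
  B1 = {s1, t1}
  B2 = {s2, s3, t3, t4}
  B3 = {t0}
  B4 = {t2}
s0 ∈ B0, t0 ∈ B3 → different blocks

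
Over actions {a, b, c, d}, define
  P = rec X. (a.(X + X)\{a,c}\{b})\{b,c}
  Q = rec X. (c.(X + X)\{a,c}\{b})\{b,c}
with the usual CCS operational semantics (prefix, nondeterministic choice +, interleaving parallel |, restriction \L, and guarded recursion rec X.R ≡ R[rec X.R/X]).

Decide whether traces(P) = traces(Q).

traces(P) ≠ traces(Q) — witness ⟨a⟩

Reachable graph of P (2 states):
  s0 = rec X. (a.(X + X)\{a,c}\{b})\{b,c} has moves ··a··> s1
  s1 = ((rec X. (a.(X + X)\{a,c}\{b})\{b,c}) + (rec X. (a.(X + X)\{a,c}\{b})\{b,c}))\{a,c}\{b}\{b,c} has moves ·
Reachable graph of Q (1 states):
  t0 = rec X. (c.(X + X)\{a,c}\{b})\{b,c} has moves ·
Executing a from P (initial set {s0}):
  after a @ step 1: {s1}
  — P admits the full trace.
Executing a from Q (initial set {t0}):
  after a @ step 1: ∅ (Q stuck)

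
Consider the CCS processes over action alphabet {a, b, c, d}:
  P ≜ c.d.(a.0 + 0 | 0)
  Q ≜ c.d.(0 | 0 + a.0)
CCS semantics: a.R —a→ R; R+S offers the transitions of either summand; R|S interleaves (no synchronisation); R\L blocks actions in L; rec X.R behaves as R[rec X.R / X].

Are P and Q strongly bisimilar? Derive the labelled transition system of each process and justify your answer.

LTS(P): 4 reachable states
  s0 = c.d.(a.0 + 0 | 0) ⊢ =c=> s1
  s1 = d.(a.0 + 0 | 0) ⊢ =d=> s2
  s2 = a.0 + 0 | 0 ⊢ =a=> s3
  s3 = 0 ⊢ ∅
LTS(Q): 4 reachable states
  t0 = c.d.(0 | 0 + a.0) ⊢ =c=> t1
  t1 = d.(0 | 0 + a.0) ⊢ =d=> t2
  t2 = 0 | 0 + a.0 ⊢ =a=> t3
  t3 = 0 ⊢ ∅
Partition-refinement fixed point:
  B0 = {s0, t0}
  B1 = {s1, t1}
  B2 = {s2, t2}
  B3 = {s3, t3}
s0 ∈ B0, t0 ∈ B0 → same block

P ~ Q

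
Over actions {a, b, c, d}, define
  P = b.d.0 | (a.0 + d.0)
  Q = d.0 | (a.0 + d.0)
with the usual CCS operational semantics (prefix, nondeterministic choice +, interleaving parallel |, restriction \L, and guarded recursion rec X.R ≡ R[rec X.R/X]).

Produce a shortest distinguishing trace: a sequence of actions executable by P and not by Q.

b

P's transition system — 6 states:
  u0 = b.d.0 | (a.0 + d.0) → —a→ u1, —b→ u2, —d→ u1
  u1 = b.d.0 | 0 → —b→ u3
  u2 = d.0 | (a.0 + d.0) → —a→ u3, —d→ u3, —d→ u4
  u3 = d.0 | 0 → —d→ u5
  u4 = 0 | (a.0 + d.0) → —a→ u5, —d→ u5
  u5 = 0 | 0 → deadlocked
Q's transition system — 4 states:
  v0 = d.0 | (a.0 + d.0) → —a→ v1, —d→ v1, —d→ v2
  v1 = d.0 | 0 → —d→ v3
  v2 = 0 | (a.0 + d.0) → —a→ v3, —d→ v3
  v3 = 0 | 0 → deadlocked
Executing b from P (initial set {u0}):
  after b @ step 1: {u2}
  ✓ P
Executing b from Q (initial set {v0}):
  after b @ step 1: no successor for Q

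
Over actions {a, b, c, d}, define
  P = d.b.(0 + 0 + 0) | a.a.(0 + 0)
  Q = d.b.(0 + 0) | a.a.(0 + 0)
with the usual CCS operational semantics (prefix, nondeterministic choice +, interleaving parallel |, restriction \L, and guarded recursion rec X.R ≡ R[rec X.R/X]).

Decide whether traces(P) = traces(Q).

YES

Reachable graph of P (9 states):
  m0 = d.b.(0 + 0 + 0) | a.a.(0 + 0) has moves --a--▸ m1, --d--▸ m2
  m1 = d.b.(0 + 0 + 0) | a.(0 + 0) has moves --a--▸ m3, --d--▸ m4
  m2 = b.(0 + 0 + 0) | a.a.(0 + 0) has moves --a--▸ m4, --b--▸ m5
  m3 = d.b.(0 + 0 + 0) | (0 + 0) has moves --d--▸ m6
  m4 = b.(0 + 0 + 0) | a.(0 + 0) has moves --a--▸ m6, --b--▸ m7
  m5 = (0 + 0 + 0) | a.a.(0 + 0) has moves --a--▸ m7
  m6 = b.(0 + 0 + 0) | (0 + 0) has moves --b--▸ m8
  m7 = (0 + 0 + 0) | a.(0 + 0) has moves --a--▸ m8
  m8 = (0 + 0 + 0) | (0 + 0) has moves stopped
Reachable graph of Q (9 states):
  n0 = d.b.(0 + 0) | a.a.(0 + 0) has moves --a--▸ n1, --d--▸ n2
  n1 = d.b.(0 + 0) | a.(0 + 0) has moves --a--▸ n3, --d--▸ n4
  n2 = b.(0 + 0) | a.a.(0 + 0) has moves --a--▸ n4, --b--▸ n5
  n3 = d.b.(0 + 0) | (0 + 0) has moves --d--▸ n6
  n4 = b.(0 + 0) | a.(0 + 0) has moves --a--▸ n6, --b--▸ n7
  n5 = (0 + 0) | a.a.(0 + 0) has moves --a--▸ n7
  n6 = b.(0 + 0) | (0 + 0) has moves --b--▸ n8
  n7 = (0 + 0) | a.(0 + 0) has moves --a--▸ n8
  n8 = (0 + 0) | (0 + 0) has moves stopped
Partition-refinement fixed point:
  B0 = {m0, n0}
  B1 = {m1, n1}
  B2 = {m4, n4}
  B3 = {m7, n7}
  B4 = {m8, n8}
  B5 = {m6, n6}
  B6 = {m3, n3}
  B7 = {m2, n2}
  B8 = {m5, n5}
m0 ∈ B0, n0 ∈ B0 → same block
Bisimilar ⇒ trace-equivalent.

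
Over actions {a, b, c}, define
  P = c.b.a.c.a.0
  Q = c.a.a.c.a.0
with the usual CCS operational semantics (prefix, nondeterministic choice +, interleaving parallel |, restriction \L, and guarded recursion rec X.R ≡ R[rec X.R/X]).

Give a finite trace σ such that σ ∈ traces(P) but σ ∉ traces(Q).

cb

Reachable graph of P (6 states):
  p0 = c.b.a.c.a.0 has moves -c-> p1
  p1 = b.a.c.a.0 has moves -b-> p2
  p2 = a.c.a.0 has moves -a-> p3
  p3 = c.a.0 has moves -c-> p4
  p4 = a.0 has moves -a-> p5
  p5 = 0 has moves ·
Reachable graph of Q (6 states):
  q0 = c.a.a.c.a.0 has moves -c-> q1
  q1 = a.a.c.a.0 has moves -a-> q2
  q2 = a.c.a.0 has moves -a-> q3
  q3 = c.a.0 has moves -c-> q4
  q4 = a.0 has moves -a-> q5
  q5 = 0 has moves ·
Trace ⟨cb⟩ through P, begin at {p0}:
  step 1 (c): {p1}
  step 2 (b): {p2}
  ✓ P
Trace ⟨cb⟩ through Q, begin at {q0}:
  step 1 (c): {q1}
  step 2 (b): ∅  — Q cannot continue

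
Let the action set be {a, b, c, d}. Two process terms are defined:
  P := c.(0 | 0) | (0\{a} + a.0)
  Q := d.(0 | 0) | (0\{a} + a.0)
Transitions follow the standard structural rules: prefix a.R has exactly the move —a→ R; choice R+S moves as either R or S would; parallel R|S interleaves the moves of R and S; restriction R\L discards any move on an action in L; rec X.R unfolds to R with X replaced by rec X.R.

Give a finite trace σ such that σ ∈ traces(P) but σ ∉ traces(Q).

LTS(P): 4 reachable states
  u0 = c.(0 | 0) | (0\{a} + a.0) → --a--▸ u1, --c--▸ u2
  u1 = c.(0 | 0) | 0 → --c--▸ u3
  u2 = 0 | 0 | (0\{a} + a.0) → --a--▸ u3
  u3 = 0 | 0 | 0 → deadlocked
LTS(Q): 4 reachable states
  v0 = d.(0 | 0) | (0\{a} + a.0) → --a--▸ v1, --d--▸ v2
  v1 = d.(0 | 0) | 0 → --d--▸ v3
  v2 = 0 | 0 | (0\{a} + a.0) → --a--▸ v3
  v3 = 0 | 0 | 0 → deadlocked
Trace ⟨c⟩ through P, begin at {u0}:
  [1] c ⇒ {u2}
  — P admits the full trace.
Trace ⟨c⟩ through Q, begin at {v0}:
  [1] c ⇒ ∅  — Q cannot continue

c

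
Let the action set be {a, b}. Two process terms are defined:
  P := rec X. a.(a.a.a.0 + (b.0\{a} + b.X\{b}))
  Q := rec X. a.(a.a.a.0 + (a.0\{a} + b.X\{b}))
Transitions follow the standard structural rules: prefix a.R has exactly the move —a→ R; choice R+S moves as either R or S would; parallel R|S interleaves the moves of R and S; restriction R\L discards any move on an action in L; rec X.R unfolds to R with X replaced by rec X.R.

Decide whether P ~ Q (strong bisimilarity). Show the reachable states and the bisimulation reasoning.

NO

Reachable graph of P (11 states):
  s0 = rec X. a.(a.a.a.0 + (b.0\{a} + b.X\{b})) has moves ··a··> s1
  s1 = a.a.a.0 + (b.0\{a} + b.(rec X. a.(a.a.a.0 + (b.0\{a} + b.X\{b})))\{b}) has moves ··a··> s2, ··b··> s3, ··b··> s4
  s2 = a.a.0 has moves ··a··> s5
  s3 = (rec X. a.(a.a.a.0 + (b.0\{a} + b.X\{b})))\{b} has moves ··a··> s6
  s4 = 0\{a} has moves ·
  s5 = a.0 has moves ··a··> s7
  s6 = (a.a.a.0 + (b.0\{a} + b.(rec X. a.(a.a.a.0 + (b.0\{a} + b.X\{b})))\{b}))\{b} has moves ··a··> s8
  s7 = 0 has moves ·
  s8 = (a.a.0)\{b} has moves ··a··> s9
  s9 = (a.0)\{b} has moves ··a··> s10
  s10 = 0\{b} has moves ·
Reachable graph of Q (12 states):
  t0 = rec X. a.(a.a.a.0 + (a.0\{a} + b.X\{b})) has moves ··a··> t1
  t1 = a.a.a.0 + (a.0\{a} + b.(rec X. a.(a.a.a.0 + (a.0\{a} + b.X\{b})))\{b}) has moves ··a··> t2, ··a··> t3, ··b··> t4
  t2 = 0\{a} has moves ·
  t3 = a.a.0 has moves ··a··> t5
  t4 = (rec X. a.(a.a.a.0 + (a.0\{a} + b.X\{b})))\{b} has moves ··a··> t6
  t5 = a.0 has moves ··a··> t7
  t6 = (a.a.a.0 + (a.0\{a} + b.(rec X. a.(a.a.a.0 + (a.0\{a} + b.X\{b})))\{b}))\{b} has moves ··a··> t8, ··a··> t9
  t7 = 0 has moves ·
  t8 = (a.a.0)\{b} has moves ··a··> t10
  t9 = 0\{a}\{b} has moves ·
  t10 = (a.0)\{b} has moves ··a··> t11
  t11 = 0\{b} has moves ·
Partition-refinement fixed point:
  B0 = {s0}
  B1 = {s1}
  B2 = {s10, s4, s7, t11, t2, t7, t9}
  B3 = {s2, s8, t3, t8}
  B4 = {s5, s9, t10, t5}
  B5 = {s3}
  B6 = {s6}
  B7 = {t0}
  B8 = {t1}
  B9 = {t4}
  B10 = {t6}
s0 ∈ B0, t0 ∈ B7 → different blocks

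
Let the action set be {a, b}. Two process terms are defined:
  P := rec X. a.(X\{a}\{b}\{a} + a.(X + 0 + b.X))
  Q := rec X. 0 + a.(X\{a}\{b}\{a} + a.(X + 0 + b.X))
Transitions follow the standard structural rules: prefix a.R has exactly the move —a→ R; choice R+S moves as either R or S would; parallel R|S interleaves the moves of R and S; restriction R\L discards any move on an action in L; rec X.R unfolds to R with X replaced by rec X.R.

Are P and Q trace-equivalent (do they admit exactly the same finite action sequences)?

YES

Reachable graph of P (3 states):
  s0 = rec X. a.(X\{a}\{b}\{a} + a.(X + 0 + b.X)) has moves —a→ s1
  s1 = (rec X. a.(X\{a}\{b}\{a} + a.(X + 0 + b.X)))\{a}\{b}\{a} + a.((rec X. a.(X\{a}\{b}\{a} + a.(X + 0 + b.X))) + 0 + b.(rec X. a.(X\{a}\{b}\{a} + a.(X + 0 + b.X)))) has moves —a→ s2
  s2 = (rec X. a.(X\{a}\{b}\{a} + a.(X + 0 + b.X))) + 0 + b.(rec X. a.(X\{a}\{b}\{a} + a.(X + 0 + b.X))) has moves —a→ s1, —b→ s0
Reachable graph of Q (3 states):
  t0 = rec X. 0 + a.(X\{a}\{b}\{a} + a.(X + 0 + b.X)) has moves —a→ t1
  t1 = (rec X. 0 + a.(X\{a}\{b}\{a} + a.(X + 0 + b.X)))\{a}\{b}\{a} + a.((rec X. 0 + a.(X\{a}\{b}\{a} + a.(X + 0 + b.X))) + 0 + b.(rec X. 0 + a.(X\{a}\{b}\{a} + a.(X + 0 + b.X)))) has moves —a→ t2
  t2 = (rec X. 0 + a.(X\{a}\{b}\{a} + a.(X + 0 + b.X))) + 0 + b.(rec X. 0 + a.(X\{a}\{b}\{a} + a.(X + 0 + b.X))) has moves —a→ t1, —b→ t0
Coarsest stable partition (strong bisimilarity classes):
  B0 = {s0, t0}
  B1 = {s1, t1}
  B2 = {s2, t2}
s0 ∈ B0, t0 ∈ B0 → same block
Bisimilar ⇒ trace-equivalent.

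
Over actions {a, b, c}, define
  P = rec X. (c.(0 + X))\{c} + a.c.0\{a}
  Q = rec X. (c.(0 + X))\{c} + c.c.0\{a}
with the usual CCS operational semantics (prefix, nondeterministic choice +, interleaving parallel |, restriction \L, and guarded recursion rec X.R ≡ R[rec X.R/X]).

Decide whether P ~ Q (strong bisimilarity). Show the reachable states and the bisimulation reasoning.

Reachable graph of P (3 states):
  u0 = rec X. (c.(0 + X))\{c} + a.c.0\{a} | ··a··> u1
  u1 = c.0\{a} | ··c··> u2
  u2 = 0\{a} | ∅
Reachable graph of Q (3 states):
  v0 = rec X. (c.(0 + X))\{c} + c.c.0\{a} | ··c··> v1
  v1 = c.0\{a} | ··c··> v2
  v2 = 0\{a} | ∅
Bisimilarity quotient blocks:
  B0 = {u0}
  B1 = {u1, v1}
  B2 = {u2, v2}
  B3 = {v0}
u0 ∈ B0, v0 ∈ B3 → different blocks

NO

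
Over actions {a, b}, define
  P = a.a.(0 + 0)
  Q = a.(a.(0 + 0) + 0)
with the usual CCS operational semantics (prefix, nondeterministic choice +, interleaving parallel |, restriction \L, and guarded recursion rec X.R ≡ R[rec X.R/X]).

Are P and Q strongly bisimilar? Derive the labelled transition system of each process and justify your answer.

P ~ Q

P's transition system — 3 states:
  u0 = a.a.(0 + 0) has moves =a=> u1
  u1 = a.(0 + 0) has moves =a=> u2
  u2 = 0 + 0 has moves (no moves)
Q's transition system — 3 states:
  v0 = a.(a.(0 + 0) + 0) has moves =a=> v1
  v1 = a.(0 + 0) + 0 has moves =a=> v2
  v2 = 0 + 0 has moves (no moves)
Partition-refinement fixed point:
  B0 = {u0, v0}
  B1 = {u1, v1}
  B2 = {u2, v2}
u0 ∈ B0, v0 ∈ B0 → same block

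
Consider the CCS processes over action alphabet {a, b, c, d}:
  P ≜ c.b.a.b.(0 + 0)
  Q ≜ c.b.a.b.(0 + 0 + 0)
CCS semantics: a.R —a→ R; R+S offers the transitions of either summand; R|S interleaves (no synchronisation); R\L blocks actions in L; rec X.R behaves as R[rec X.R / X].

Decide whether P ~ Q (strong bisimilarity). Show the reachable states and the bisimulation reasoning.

LTS(P): 5 reachable states
  m0 = c.b.a.b.(0 + 0) :: --c--▸ m1
  m1 = b.a.b.(0 + 0) :: --b--▸ m2
  m2 = a.b.(0 + 0) :: --a--▸ m3
  m3 = b.(0 + 0) :: --b--▸ m4
  m4 = 0 + 0 :: stopped
LTS(Q): 5 reachable states
  n0 = c.b.a.b.(0 + 0 + 0) :: --c--▸ n1
  n1 = b.a.b.(0 + 0 + 0) :: --b--▸ n2
  n2 = a.b.(0 + 0 + 0) :: --a--▸ n3
  n3 = b.(0 + 0 + 0) :: --b--▸ n4
  n4 = 0 + 0 + 0 :: stopped
Bisimilarity quotient blocks:
  B0 = {m0, n0}
  B1 = {m1, n1}
  B2 = {m2, n2}
  B3 = {m3, n3}
  B4 = {m4, n4}
m0 ∈ B0, n0 ∈ B0 → same block

P ~ Q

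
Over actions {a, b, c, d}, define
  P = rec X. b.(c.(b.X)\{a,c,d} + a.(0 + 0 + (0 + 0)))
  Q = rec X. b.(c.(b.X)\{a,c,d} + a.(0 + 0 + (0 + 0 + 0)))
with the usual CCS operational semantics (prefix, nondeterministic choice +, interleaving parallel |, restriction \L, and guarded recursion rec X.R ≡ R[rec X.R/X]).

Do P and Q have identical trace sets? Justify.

LTS(P): 6 reachable states
  p0 = rec X. b.(c.(b.X)\{a,c,d} + a.(0 + 0 + (0 + 0))) has moves —b→ p1
  p1 = c.(b.(rec X. b.(c.(b.X)\{a,c,d} + a.(0 + 0 + (0 + 0)))))\{a,c,d} + a.(0 + 0 + (0 + 0)) has moves —a→ p2, —c→ p3
  p2 = 0 + 0 + (0 + 0) has moves ·
  p3 = (b.(rec X. b.(c.(b.X)\{a,c,d} + a.(0 + 0 + (0 + 0)))))\{a,c,d} has moves —b→ p4
  p4 = (rec X. b.(c.(b.X)\{a,c,d} + a.(0 + 0 + (0 + 0))))\{a,c,d} has moves —b→ p5
  p5 = (c.(b.(rec X. b.(c.(b.X)\{a,c,d} + a.(0 + 0 + (0 + 0)))))\{a,c,d} + a.(0 + 0 + (0 + 0)))\{a,c,d} has moves ·
LTS(Q): 6 reachable states
  q0 = rec X. b.(c.(b.X)\{a,c,d} + a.(0 + 0 + (0 + 0 + 0))) has moves —b→ q1
  q1 = c.(b.(rec X. b.(c.(b.X)\{a,c,d} + a.(0 + 0 + (0 + 0 + 0)))))\{a,c,d} + a.(0 + 0 + (0 + 0 + 0)) has moves —a→ q2, —c→ q3
  q2 = 0 + 0 + (0 + 0 + 0) has moves ·
  q3 = (b.(rec X. b.(c.(b.X)\{a,c,d} + a.(0 + 0 + (0 + 0 + 0)))))\{a,c,d} has moves —b→ q4
  q4 = (rec X. b.(c.(b.X)\{a,c,d} + a.(0 + 0 + (0 + 0 + 0))))\{a,c,d} has moves —b→ q5
  q5 = (c.(b.(rec X. b.(c.(b.X)\{a,c,d} + a.(0 + 0 + (0 + 0 + 0)))))\{a,c,d} + a.(0 + 0 + (0 + 0 + 0)))\{a,c,d} has moves ·
Bisimilarity quotient blocks:
  B0 = {p0, q0}
  B1 = {p1, q1}
  B2 = {p2, p5, q2, q5}
  B3 = {p3, q3}
  B4 = {p4, q4}
p0 ∈ B0, q0 ∈ B0 → same block
Bisimilar ⇒ trace-equivalent.

trace-equivalent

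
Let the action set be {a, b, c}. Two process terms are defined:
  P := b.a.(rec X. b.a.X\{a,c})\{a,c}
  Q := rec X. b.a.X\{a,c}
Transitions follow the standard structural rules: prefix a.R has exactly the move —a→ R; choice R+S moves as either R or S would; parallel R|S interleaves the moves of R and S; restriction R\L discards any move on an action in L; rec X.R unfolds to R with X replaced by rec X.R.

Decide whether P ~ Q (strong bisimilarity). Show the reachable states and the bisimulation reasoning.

bisimilar

LTS(P): 4 reachable states
  s0 = b.a.(rec X. b.a.X\{a,c})\{a,c} → -b-> s1
  s1 = a.(rec X. b.a.X\{a,c})\{a,c} → -a-> s2
  s2 = (rec X. b.a.X\{a,c})\{a,c} → -b-> s3
  s3 = (a.(rec X. b.a.X\{a,c})\{a,c})\{a,c} → ·
LTS(Q): 4 reachable states
  t0 = rec X. b.a.X\{a,c} → -b-> t1
  t1 = a.(rec X. b.a.X\{a,c})\{a,c} → -a-> t2
  t2 = (rec X. b.a.X\{a,c})\{a,c} → -b-> t3
  t3 = (a.(rec X. b.a.X\{a,c})\{a,c})\{a,c} → ·
Partition-refinement fixed point:
  B0 = {s0, t0}
  B1 = {s1, t1}
  B2 = {s2, t2}
  B3 = {s3, t3}
s0 ∈ B0, t0 ∈ B0 → same block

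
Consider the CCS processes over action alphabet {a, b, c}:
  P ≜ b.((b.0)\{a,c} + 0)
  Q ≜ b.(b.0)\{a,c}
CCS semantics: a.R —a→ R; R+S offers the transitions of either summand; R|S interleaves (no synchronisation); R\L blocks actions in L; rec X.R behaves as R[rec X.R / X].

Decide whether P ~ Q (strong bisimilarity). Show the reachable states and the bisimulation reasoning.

P's transition system — 3 states:
  p0 = b.((b.0)\{a,c} + 0) has moves --b--▸ p1
  p1 = (b.0)\{a,c} + 0 has moves --b--▸ p2
  p2 = 0\{a,c} has moves deadlocked
Q's transition system — 3 states:
  q0 = b.(b.0)\{a,c} has moves --b--▸ q1
  q1 = (b.0)\{a,c} has moves --b--▸ q2
  q2 = 0\{a,c} has moves deadlocked
Partition-refinement fixed point:
  B0 = {p0, q0}
  B1 = {p1, q1}
  B2 = {p2, q2}
p0 ∈ B0, q0 ∈ B0 → same block

P ~ Q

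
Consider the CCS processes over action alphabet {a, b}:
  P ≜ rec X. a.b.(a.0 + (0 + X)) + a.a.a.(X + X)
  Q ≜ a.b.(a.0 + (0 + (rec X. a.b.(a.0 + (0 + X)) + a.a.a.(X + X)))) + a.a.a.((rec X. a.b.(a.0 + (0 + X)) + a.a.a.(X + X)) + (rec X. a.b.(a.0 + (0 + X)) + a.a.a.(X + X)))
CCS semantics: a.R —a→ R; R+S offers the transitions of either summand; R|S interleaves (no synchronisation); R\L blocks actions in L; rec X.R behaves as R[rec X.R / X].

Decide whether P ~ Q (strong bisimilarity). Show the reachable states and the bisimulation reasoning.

bisimilar

P's transition system — 7 states:
  m0 = rec X. a.b.(a.0 + (0 + X)) + a.a.a.(X + X) :: —a→ m1, —a→ m2
  m1 = a.a.((rec X. a.b.(a.0 + (0 + X)) + a.a.a.(X + X)) + (rec X. a.b.(a.0 + (0 + X)) + a.a.a.(X + X))) :: —a→ m3
  m2 = b.(a.0 + (0 + (rec X. a.b.(a.0 + (0 + X)) + a.a.a.(X + X)))) :: —b→ m4
  m3 = a.((rec X. a.b.(a.0 + (0 + X)) + a.a.a.(X + X)) + (rec X. a.b.(a.0 + (0 + X)) + a.a.a.(X + X))) :: —a→ m5
  m4 = a.0 + (0 + (rec X. a.b.(a.0 + (0 + X)) + a.a.a.(X + X))) :: —a→ m1, —a→ m2, —a→ m6
  m5 = (rec X. a.b.(a.0 + (0 + X)) + a.a.a.(X + X)) + (rec X. a.b.(a.0 + (0 + X)) + a.a.a.(X + X)) :: —a→ m1, —a→ m2
  m6 = 0 :: (no moves)
Q's transition system — 7 states:
  n0 = a.b.(a.0 + (0 + (rec X. a.b.(a.0 + (0 + X)) + a.a.a.(X + X)))) + a.a.a.((rec X. a.b.(a.0 + (0 + X)) + a.a.a.(X + X)) + (rec X. a.b.(a.0 + (0 + X)) + a.a.a.(X + X))) :: —a→ n1, —a→ n2
  n1 = a.a.((rec X. a.b.(a.0 + (0 + X)) + a.a.a.(X + X)) + (rec X. a.b.(a.0 + (0 + X)) + a.a.a.(X + X))) :: —a→ n3
  n2 = b.(a.0 + (0 + (rec X. a.b.(a.0 + (0 + X)) + a.a.a.(X + X)))) :: —b→ n4
  n3 = a.((rec X. a.b.(a.0 + (0 + X)) + a.a.a.(X + X)) + (rec X. a.b.(a.0 + (0 + X)) + a.a.a.(X + X))) :: —a→ n5
  n4 = a.0 + (0 + (rec X. a.b.(a.0 + (0 + X)) + a.a.a.(X + X))) :: —a→ n1, —a→ n2, —a→ n6
  n5 = (rec X. a.b.(a.0 + (0 + X)) + a.a.a.(X + X)) + (rec X. a.b.(a.0 + (0 + X)) + a.a.a.(X + X)) :: —a→ n1, —a→ n2
  n6 = 0 :: (no moves)
Partition-refinement fixed point:
  B0 = {m0, m5, n0, n5}
  B1 = {m1, n1}
  B2 = {m3, n3}
  B3 = {m2, n2}
  B4 = {m4, n4}
  B5 = {m6, n6}
m0 ∈ B0, n0 ∈ B0 → same block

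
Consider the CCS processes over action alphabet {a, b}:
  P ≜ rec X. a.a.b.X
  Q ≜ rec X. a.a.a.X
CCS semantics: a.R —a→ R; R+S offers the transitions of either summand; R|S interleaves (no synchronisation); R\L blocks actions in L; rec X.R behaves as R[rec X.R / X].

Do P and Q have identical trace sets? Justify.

Reachable graph of P (3 states):
  s0 = rec X. a.a.b.X has moves --a--▸ s1
  s1 = a.b.(rec X. a.a.b.X) has moves --a--▸ s2
  s2 = b.(rec X. a.a.b.X) has moves --b--▸ s0
Reachable graph of Q (3 states):
  t0 = rec X. a.a.a.X has moves --a--▸ t1
  t1 = a.a.(rec X. a.a.a.X) has moves --a--▸ t2
  t2 = a.(rec X. a.a.a.X) has moves --a--▸ t0
Run σ = ⟨aab⟩ on P: start {s0}
  [1] a ⇒ {s1}
  [2] a ⇒ {s2}
  [3] b ⇒ {s0}
  — P admits the full trace.
Run σ = ⟨aab⟩ on Q: start {t0}
  [1] a ⇒ {t1}
  [2] a ⇒ {t2}
  [3] b ⇒ ∅  — Q cannot continue

traces(P) ≠ traces(Q) — witness ⟨aab⟩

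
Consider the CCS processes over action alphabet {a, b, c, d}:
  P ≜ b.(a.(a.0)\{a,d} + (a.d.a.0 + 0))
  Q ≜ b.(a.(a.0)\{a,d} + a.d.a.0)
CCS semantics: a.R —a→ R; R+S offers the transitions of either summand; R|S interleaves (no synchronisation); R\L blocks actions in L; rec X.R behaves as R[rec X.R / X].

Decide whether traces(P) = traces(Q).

trace-equivalent

Reachable graph of P (6 states):
  u0 = b.(a.(a.0)\{a,d} + (a.d.a.0 + 0)) | =b=> u1
  u1 = a.(a.0)\{a,d} + (a.d.a.0 + 0) | =a=> u2, =a=> u3
  u2 = (a.0)\{a,d} | ∅
  u3 = d.a.0 | =d=> u4
  u4 = a.0 | =a=> u5
  u5 = 0 | ∅
Reachable graph of Q (6 states):
  v0 = b.(a.(a.0)\{a,d} + a.d.a.0) | =b=> v1
  v1 = a.(a.0)\{a,d} + a.d.a.0 | =a=> v2, =a=> v3
  v2 = (a.0)\{a,d} | ∅
  v3 = d.a.0 | =d=> v4
  v4 = a.0 | =a=> v5
  v5 = 0 | ∅
Coarsest stable partition (strong bisimilarity classes):
  B0 = {u0, v0}
  B1 = {u1, v1}
  B2 = {u3, v3}
  B3 = {u4, v4}
  B4 = {u2, u5, v2, v5}
u0 ∈ B0, v0 ∈ B0 → same block
Bisimilar ⇒ trace-equivalent.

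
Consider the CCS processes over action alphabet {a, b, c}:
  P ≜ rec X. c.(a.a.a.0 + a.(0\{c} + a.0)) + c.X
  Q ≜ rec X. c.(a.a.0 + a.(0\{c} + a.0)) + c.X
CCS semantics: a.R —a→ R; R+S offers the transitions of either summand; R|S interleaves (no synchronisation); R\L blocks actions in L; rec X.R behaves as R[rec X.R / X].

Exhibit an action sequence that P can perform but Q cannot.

LTS(P): 6 reachable states
  u0 = rec X. c.(a.a.a.0 + a.(0\{c} + a.0)) + c.X :: -c-> u0, -c-> u1
  u1 = a.a.a.0 + a.(0\{c} + a.0) :: -a-> u2, -a-> u3
  u2 = 0\{c} + a.0 :: -a-> u4
  u3 = a.a.0 :: -a-> u5
  u4 = 0 :: ·
  u5 = a.0 :: -a-> u4
LTS(Q): 5 reachable states
  v0 = rec X. c.(a.a.0 + a.(0\{c} + a.0)) + c.X :: -c-> v0, -c-> v1
  v1 = a.a.0 + a.(0\{c} + a.0) :: -a-> v2, -a-> v3
  v2 = 0\{c} + a.0 :: -a-> v4
  v3 = a.0 :: -a-> v4
  v4 = 0 :: ·
Run σ = ⟨caaa⟩ on P: start {u0}
  step 1 (c): {u0, u1}
  step 2 (a): {u2, u3}
  step 3 (a): {u4, u5}
  step 4 (a): {u4}
  ✓ P
Run σ = ⟨caaa⟩ on Q: start {v0}
  step 1 (c): {v0, v1}
  step 2 (a): {v2, v3}
  step 3 (a): {v4}
  step 4 (a): ∅ (Q stuck)

caaa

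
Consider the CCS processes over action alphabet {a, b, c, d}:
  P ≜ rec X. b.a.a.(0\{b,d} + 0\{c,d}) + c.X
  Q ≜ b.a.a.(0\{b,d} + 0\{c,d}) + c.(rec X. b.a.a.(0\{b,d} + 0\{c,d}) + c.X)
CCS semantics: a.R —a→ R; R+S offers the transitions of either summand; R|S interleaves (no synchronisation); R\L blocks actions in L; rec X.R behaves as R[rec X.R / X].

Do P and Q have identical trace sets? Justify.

P's transition system — 4 states:
  m0 = rec X. b.a.a.(0\{b,d} + 0\{c,d}) + c.X :: —b→ m1, —c→ m0
  m1 = a.a.(0\{b,d} + 0\{c,d}) :: —a→ m2
  m2 = a.(0\{b,d} + 0\{c,d}) :: —a→ m3
  m3 = 0\{b,d} + 0\{c,d} :: (no moves)
Q's transition system — 5 states:
  n0 = b.a.a.(0\{b,d} + 0\{c,d}) + c.(rec X. b.a.a.(0\{b,d} + 0\{c,d}) + c.X) :: —b→ n1, —c→ n2
  n1 = a.a.(0\{b,d} + 0\{c,d}) :: —a→ n3
  n2 = rec X. b.a.a.(0\{b,d} + 0\{c,d}) + c.X :: —b→ n1, —c→ n2
  n3 = a.(0\{b,d} + 0\{c,d}) :: —a→ n4
  n4 = 0\{b,d} + 0\{c,d} :: (no moves)
Partition-refinement fixed point:
  B0 = {m0, n0, n2}
  B1 = {m1, n1}
  B2 = {m2, n3}
  B3 = {m3, n4}
m0 ∈ B0, n0 ∈ B0 → same block
Bisimilar ⇒ trace-equivalent.

trace-equivalent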